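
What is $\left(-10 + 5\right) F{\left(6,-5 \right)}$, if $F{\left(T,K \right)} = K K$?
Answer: $-125$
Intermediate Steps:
$F{\left(T,K \right)} = K^{2}$
$\left(-10 + 5\right) F{\left(6,-5 \right)} = \left(-10 + 5\right) \left(-5\right)^{2} = \left(-5\right) 25 = -125$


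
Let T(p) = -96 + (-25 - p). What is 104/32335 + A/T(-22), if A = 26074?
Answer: -843092494/3201165 ≈ -263.37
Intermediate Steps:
T(p) = -121 - p
104/32335 + A/T(-22) = 104/32335 + 26074/(-121 - 1*(-22)) = 104*(1/32335) + 26074/(-121 + 22) = 104/32335 + 26074/(-99) = 104/32335 + 26074*(-1/99) = 104/32335 - 26074/99 = -843092494/3201165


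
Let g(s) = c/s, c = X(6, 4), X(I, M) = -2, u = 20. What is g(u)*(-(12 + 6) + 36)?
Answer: -9/5 ≈ -1.8000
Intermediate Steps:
c = -2
g(s) = -2/s
g(u)*(-(12 + 6) + 36) = (-2/20)*(-(12 + 6) + 36) = (-2*1/20)*(-1*18 + 36) = -(-18 + 36)/10 = -⅒*18 = -9/5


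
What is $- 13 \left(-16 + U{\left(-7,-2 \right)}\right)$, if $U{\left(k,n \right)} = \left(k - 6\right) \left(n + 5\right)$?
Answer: $715$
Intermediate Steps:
$U{\left(k,n \right)} = \left(-6 + k\right) \left(5 + n\right)$
$- 13 \left(-16 + U{\left(-7,-2 \right)}\right) = - 13 \left(-16 - 39\right) = \left(-13\right) \left(-55\right) = 715$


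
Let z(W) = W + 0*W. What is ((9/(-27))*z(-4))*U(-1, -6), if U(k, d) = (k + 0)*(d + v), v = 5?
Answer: 4/3 ≈ 1.3333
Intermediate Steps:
z(W) = W (z(W) = W + 0 = W)
U(k, d) = k*(5 + d) (U(k, d) = (k + 0)*(d + 5) = k*(5 + d))
((9/(-27))*z(-4))*U(-1, -6) = ((9/(-27))*(-4))*(-(5 - 6)) = ((9*(-1/27))*(-4))*(-1*(-1)) = -⅓*(-4)*1 = (4/3)*1 = 4/3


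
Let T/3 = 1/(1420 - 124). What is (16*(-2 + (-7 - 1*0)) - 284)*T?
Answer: -107/108 ≈ -0.99074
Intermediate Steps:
T = 1/432 (T = 3/(1420 - 124) = 3/1296 = 3*(1/1296) = 1/432 ≈ 0.0023148)
(16*(-2 + (-7 - 1*0)) - 284)*T = (16*(-2 + (-7 - 1*0)) - 284)*(1/432) = (16*(-2 + (-7 + 0)) - 284)*(1/432) = (16*(-2 - 7) - 284)*(1/432) = (16*(-9) - 284)*(1/432) = (-144 - 284)*(1/432) = -428*1/432 = -107/108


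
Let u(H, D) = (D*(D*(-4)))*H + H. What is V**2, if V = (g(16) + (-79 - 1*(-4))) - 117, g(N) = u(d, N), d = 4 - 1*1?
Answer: 10634121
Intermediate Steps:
d = 3 (d = 4 - 1 = 3)
u(H, D) = H - 4*H*D**2 (u(H, D) = (D*(-4*D))*H + H = (-4*D**2)*H + H = -4*H*D**2 + H = H - 4*H*D**2)
g(N) = 3 - 12*N**2 (g(N) = 3*(1 - 4*N**2) = 3 - 12*N**2)
V = -3261 (V = ((3 - 12*16**2) + (-79 - 1*(-4))) - 117 = ((3 - 12*256) + (-79 + 4)) - 117 = ((3 - 3072) - 75) - 117 = (-3069 - 75) - 117 = -3144 - 117 = -3261)
V**2 = (-3261)**2 = 10634121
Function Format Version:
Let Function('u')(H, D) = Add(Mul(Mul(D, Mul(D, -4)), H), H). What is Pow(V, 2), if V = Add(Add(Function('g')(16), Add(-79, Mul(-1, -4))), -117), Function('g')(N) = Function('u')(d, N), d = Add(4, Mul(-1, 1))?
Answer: 10634121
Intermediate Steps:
d = 3 (d = Add(4, -1) = 3)
Function('u')(H, D) = Add(H, Mul(-4, H, Pow(D, 2))) (Function('u')(H, D) = Add(Mul(Mul(D, Mul(-4, D)), H), H) = Add(Mul(Mul(-4, Pow(D, 2)), H), H) = Add(Mul(-4, H, Pow(D, 2)), H) = Add(H, Mul(-4, H, Pow(D, 2))))
Function('g')(N) = Add(3, Mul(-12, Pow(N, 2))) (Function('g')(N) = Mul(3, Add(1, Mul(-4, Pow(N, 2)))) = Add(3, Mul(-12, Pow(N, 2))))
V = -3261 (V = Add(Add(Add(3, Mul(-12, Pow(16, 2))), Add(-79, Mul(-1, -4))), -117) = Add(Add(Add(3, Mul(-12, 256)), Add(-79, 4)), -117) = Add(Add(Add(3, -3072), -75), -117) = Add(Add(-3069, -75), -117) = Add(-3144, -117) = -3261)
Pow(V, 2) = Pow(-3261, 2) = 10634121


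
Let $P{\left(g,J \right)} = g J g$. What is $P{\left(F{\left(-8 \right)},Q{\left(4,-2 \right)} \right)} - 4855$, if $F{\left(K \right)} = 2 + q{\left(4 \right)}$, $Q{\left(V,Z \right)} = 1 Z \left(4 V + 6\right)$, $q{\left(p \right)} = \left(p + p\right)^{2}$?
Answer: $-196519$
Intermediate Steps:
$q{\left(p \right)} = 4 p^{2}$ ($q{\left(p \right)} = \left(2 p\right)^{2} = 4 p^{2}$)
$Q{\left(V,Z \right)} = Z \left(6 + 4 V\right)$
$F{\left(K \right)} = 66$ ($F{\left(K \right)} = 2 + 4 \cdot 4^{2} = 2 + 4 \cdot 16 = 2 + 64 = 66$)
$P{\left(g,J \right)} = J g^{2}$ ($P{\left(g,J \right)} = J g g = J g^{2}$)
$P{\left(F{\left(-8 \right)},Q{\left(4,-2 \right)} \right)} - 4855 = 2 \left(-2\right) \left(3 + 2 \cdot 4\right) 66^{2} - 4855 = 2 \left(-2\right) \left(3 + 8\right) 4356 - 4855 = 2 \left(-2\right) 11 \cdot 4356 - 4855 = \left(-44\right) 4356 - 4855 = -191664 - 4855 = -196519$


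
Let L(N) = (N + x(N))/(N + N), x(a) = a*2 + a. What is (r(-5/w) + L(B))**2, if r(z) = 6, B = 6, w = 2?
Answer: 64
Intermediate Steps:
x(a) = 3*a (x(a) = 2*a + a = 3*a)
L(N) = 2 (L(N) = (N + 3*N)/(N + N) = (4*N)/((2*N)) = (4*N)*(1/(2*N)) = 2)
(r(-5/w) + L(B))**2 = (6 + 2)**2 = 8**2 = 64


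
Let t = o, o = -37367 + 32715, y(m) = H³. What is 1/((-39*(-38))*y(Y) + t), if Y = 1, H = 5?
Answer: 1/180598 ≈ 5.5372e-6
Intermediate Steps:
y(m) = 125 (y(m) = 5³ = 125)
o = -4652
t = -4652
1/((-39*(-38))*y(Y) + t) = 1/(-39*(-38)*125 - 4652) = 1/(1482*125 - 4652) = 1/(185250 - 4652) = 1/180598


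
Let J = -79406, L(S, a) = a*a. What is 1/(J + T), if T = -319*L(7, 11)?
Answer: -1/118005 ≈ -8.4742e-6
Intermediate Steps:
L(S, a) = a**2
T = -38599 (T = -319*11**2 = -319*121 = -38599)
1/(J + T) = 1/(-79406 - 38599) = 1/(-118005) = -1/118005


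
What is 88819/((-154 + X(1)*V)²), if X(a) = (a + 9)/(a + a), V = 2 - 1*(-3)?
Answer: 88819/16641 ≈ 5.3374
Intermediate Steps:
V = 5 (V = 2 + 3 = 5)
X(a) = (9 + a)/(2*a) (X(a) = (9 + a)/((2*a)) = (9 + a)*(1/(2*a)) = (9 + a)/(2*a))
88819/((-154 + X(1)*V)²) = 88819/((-154 + ((½)*(9 + 1)/1)*5)²) = 88819/((-154 + ((½)*1*10)*5)²) = 88819/((-154 + 5*5)²) = 88819/((-154 + 25)²) = 88819/((-129)²) = 88819/16641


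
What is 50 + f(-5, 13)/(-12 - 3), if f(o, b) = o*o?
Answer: 145/3 ≈ 48.333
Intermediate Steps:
f(o, b) = o²
50 + f(-5, 13)/(-12 - 3) = 50 + (-5)²/(-12 - 3) = 50 + 25/(-15) = 50 - 1/15*25 = 50 - 5/3 = 145/3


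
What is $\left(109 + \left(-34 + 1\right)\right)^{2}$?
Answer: $5776$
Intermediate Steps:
$\left(109 + \left(-34 + 1\right)\right)^{2} = \left(109 - 33\right)^{2} = 76^{2} = 5776$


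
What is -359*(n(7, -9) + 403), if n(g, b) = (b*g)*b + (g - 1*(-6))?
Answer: -352897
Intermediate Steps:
n(g, b) = 6 + g + g*b² (n(g, b) = g*b² + (g + 6) = g*b² + (6 + g) = 6 + g + g*b²)
-359*(n(7, -9) + 403) = -359*((6 + 7 + 7*(-9)²) + 403) = -359*((6 + 7 + 7*81) + 403) = -359*((6 + 7 + 567) + 403) = -359*(580 + 403) = -359*983 = -352897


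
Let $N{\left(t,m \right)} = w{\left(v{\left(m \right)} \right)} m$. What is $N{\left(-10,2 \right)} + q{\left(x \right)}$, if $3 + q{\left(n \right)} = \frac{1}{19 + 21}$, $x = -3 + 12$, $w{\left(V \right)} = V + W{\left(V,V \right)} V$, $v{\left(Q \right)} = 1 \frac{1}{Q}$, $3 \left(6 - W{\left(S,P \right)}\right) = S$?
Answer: $\frac{463}{120} \approx 3.8583$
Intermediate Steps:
$W{\left(S,P \right)} = 6 - \frac{S}{3}$
$v{\left(Q \right)} = \frac{1}{Q}$
$w{\left(V \right)} = V + V \left(6 - \frac{V}{3}\right)$ ($w{\left(V \right)} = V + \left(6 - \frac{V}{3}\right) V = V + V \left(6 - \frac{V}{3}\right)$)
$x = 9$
$N{\left(t,m \right)} = 7 - \frac{1}{3 m}$ ($N{\left(t,m \right)} = \frac{21 - \frac{1}{m}}{3 m} m = 7 - \frac{1}{3 m}$)
$q{\left(n \right)} = - \frac{119}{40}$ ($q{\left(n \right)} = -3 + \frac{1}{19 + 21} = -3 + \frac{1}{40} = - \frac{119}{40}$)
$N{\left(-10,2 \right)} + q{\left(x \right)} = \left(7 - \frac{1}{3 \cdot 2}\right) - \frac{119}{40} = \left(7 - \frac{1}{6}\right) - \frac{119}{40} = \frac{41}{6} - \frac{119}{40} = \frac{463}{120}$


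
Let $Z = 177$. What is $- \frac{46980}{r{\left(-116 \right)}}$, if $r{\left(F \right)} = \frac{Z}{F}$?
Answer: $\frac{1816560}{59} \approx 30789.0$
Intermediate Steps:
$r{\left(F \right)} = \frac{177}{F}$
$- \frac{46980}{r{\left(-116 \right)}} = - \frac{46980}{177 \frac{1}{-116}} = - \frac{46980}{177 \left(- \frac{1}{116}\right)} = - \frac{46980}{- \frac{177}{116}} = \left(-46980\right) \left(- \frac{116}{177}\right) = \frac{1816560}{59}$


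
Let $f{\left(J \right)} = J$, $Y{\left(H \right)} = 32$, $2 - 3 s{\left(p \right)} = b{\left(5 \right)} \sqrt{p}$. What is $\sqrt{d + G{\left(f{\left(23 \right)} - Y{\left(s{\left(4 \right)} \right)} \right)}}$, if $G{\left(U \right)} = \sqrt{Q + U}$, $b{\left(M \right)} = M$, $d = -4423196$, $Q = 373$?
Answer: $\sqrt{-4423196 + 2 \sqrt{91}} \approx 2103.1 i$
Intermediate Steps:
$s{\left(p \right)} = \frac{2}{3} - \frac{5 \sqrt{p}}{3}$
$G{\left(U \right)} = \sqrt{373 + U}$
$\sqrt{d + G{\left(f{\left(23 \right)} - Y{\left(s{\left(4 \right)} \right)} \right)}} = \sqrt{-4423196 + \sqrt{373 + \left(23 - 32\right)}} = \sqrt{-4423196 + \sqrt{373 - 9}} = \sqrt{-4423196 + \sqrt{364}} = \sqrt{-4423196 + 2 \sqrt{91}}$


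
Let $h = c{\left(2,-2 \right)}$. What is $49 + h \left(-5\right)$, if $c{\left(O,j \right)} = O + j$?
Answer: $49$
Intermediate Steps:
$h = 0$ ($h = 2 - 2 = 0$)
$49 + h \left(-5\right) = 49 + 0 \left(-5\right) = 49 + 0 = 49$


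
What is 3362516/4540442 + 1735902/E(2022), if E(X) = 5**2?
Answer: 3940923205792/56755525 ≈ 69437.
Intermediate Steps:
E(X) = 25
3362516/4540442 + 1735902/E(2022) = 3362516/4540442 + 1735902/25 = 3362516*(1/4540442) + 1735902*(1/25) = 1681258/2270221 + 1735902/25 = 3940923205792/56755525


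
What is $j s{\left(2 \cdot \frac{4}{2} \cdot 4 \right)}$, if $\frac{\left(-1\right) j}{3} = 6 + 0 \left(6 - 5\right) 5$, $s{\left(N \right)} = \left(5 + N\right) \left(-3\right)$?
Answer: $1134$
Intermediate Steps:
$s{\left(N \right)} = -15 - 3 N$
$j = -18$ ($j = - 3 \left(6 + 0 \left(6 - 5\right) 5\right) = - 3 \left(6 + 0 \cdot 1 \cdot 5\right) = - 3 \left(6 + 0 \cdot 5\right) = - 3 \left(6 + 0\right) = \left(-3\right) 6 = -18$)
$j s{\left(2 \cdot \frac{4}{2} \cdot 4 \right)} = - 18 \left(-15 - 3 \cdot 2 \cdot \frac{4}{2} \cdot 4\right) = - 18 \left(-15 - 3 \cdot 2 \cdot 4 \cdot \frac{1}{2} \cdot 4\right) = - 18 \left(-15 - 3 \cdot 2 \cdot 2 \cdot 4\right) = - 18 \left(-15 - 3 \cdot 4 \cdot 4\right) = - 18 \left(-15 - 48\right) = \left(-18\right) \left(-63\right) = 1134$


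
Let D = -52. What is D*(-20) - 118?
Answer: 922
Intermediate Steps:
D*(-20) - 118 = -52*(-20) - 118 = 1040 - 118 = 922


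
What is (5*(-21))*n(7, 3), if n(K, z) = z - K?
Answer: 420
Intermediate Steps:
(5*(-21))*n(7, 3) = (5*(-21))*(3 - 1*7) = -105*(3 - 7) = -105*(-4) = 420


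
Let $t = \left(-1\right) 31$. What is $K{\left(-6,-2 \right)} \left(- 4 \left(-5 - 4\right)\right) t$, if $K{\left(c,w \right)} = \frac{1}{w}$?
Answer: $558$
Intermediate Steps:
$t = -31$
$K{\left(-6,-2 \right)} \left(- 4 \left(-5 - 4\right)\right) t = \frac{\left(-4\right) \left(-5 - 4\right)}{-2} \left(-31\right) = - \frac{\left(-4\right) \left(-9\right)}{2} \left(-31\right) = \left(- \frac{1}{2}\right) 36 \left(-31\right) = \left(-18\right) \left(-31\right) = 558$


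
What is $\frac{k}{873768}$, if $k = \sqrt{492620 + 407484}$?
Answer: $\frac{\sqrt{225026}}{436884} \approx 0.0010858$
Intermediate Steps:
$k = 2 \sqrt{225026}$ ($k = \sqrt{900104} = 2 \sqrt{225026} \approx 948.74$)
$\frac{k}{873768} = \frac{2 \sqrt{225026}}{873768} = 2 \sqrt{225026} \cdot \frac{1}{873768} = \frac{\sqrt{225026}}{436884}$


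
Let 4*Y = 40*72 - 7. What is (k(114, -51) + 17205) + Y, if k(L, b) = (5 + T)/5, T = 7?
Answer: 358513/20 ≈ 17926.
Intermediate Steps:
k(L, b) = 12/5 (k(L, b) = (5 + 7)/5 = 12*(⅕) = 12/5)
Y = 2873/4 (Y = (40*72 - 7)/4 = (2880 - 7)/4 = (¼)*2873 = 2873/4 ≈ 718.25)
(k(114, -51) + 17205) + Y = (12/5 + 17205) + 2873/4 = 86037/5 + 2873/4 = 358513/20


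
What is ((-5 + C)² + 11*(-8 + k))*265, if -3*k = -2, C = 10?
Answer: -44255/3 ≈ -14752.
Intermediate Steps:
k = ⅔ (k = -⅓*(-2) = ⅔ ≈ 0.66667)
((-5 + C)² + 11*(-8 + k))*265 = ((-5 + 10)² + 11*(-8 + ⅔))*265 = (5² + 11*(-22/3))*265 = (25 - 242/3)*265 = -167/3*265 = -44255/3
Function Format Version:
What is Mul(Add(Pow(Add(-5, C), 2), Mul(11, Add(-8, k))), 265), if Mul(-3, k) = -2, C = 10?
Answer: Rational(-44255, 3) ≈ -14752.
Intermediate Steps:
k = Rational(2, 3) (k = Mul(Rational(-1, 3), -2) = Rational(2, 3) ≈ 0.66667)
Mul(Add(Pow(Add(-5, C), 2), Mul(11, Add(-8, k))), 265) = Mul(Add(Pow(Add(-5, 10), 2), Mul(11, Add(-8, Rational(2, 3)))), 265) = Mul(Add(Pow(5, 2), Mul(11, Rational(-22, 3))), 265) = Mul(Add(25, Rational(-242, 3)), 265) = Mul(Rational(-167, 3), 265) = Rational(-44255, 3)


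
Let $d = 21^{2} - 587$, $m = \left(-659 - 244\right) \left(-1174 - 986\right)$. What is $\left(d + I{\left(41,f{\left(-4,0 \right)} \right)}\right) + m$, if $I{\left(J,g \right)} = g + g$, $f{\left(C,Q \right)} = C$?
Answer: $1950326$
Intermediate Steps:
$I{\left(J,g \right)} = 2 g$
$m = 1950480$ ($m = \left(-903\right) \left(-2160\right) = 1950480$)
$d = -146$ ($d = 441 - 587 = -146$)
$\left(d + I{\left(41,f{\left(-4,0 \right)} \right)}\right) + m = \left(-146 + 2 \left(-4\right)\right) + 1950480 = \left(-146 - 8\right) + 1950480 = -154 + 1950480 = 1950326$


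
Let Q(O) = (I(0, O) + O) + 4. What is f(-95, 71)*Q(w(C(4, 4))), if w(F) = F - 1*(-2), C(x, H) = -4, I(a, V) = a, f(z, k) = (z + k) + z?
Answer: -238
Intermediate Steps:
f(z, k) = k + 2*z (f(z, k) = (k + z) + z = k + 2*z)
w(F) = 2 + F (w(F) = F + 2 = 2 + F)
Q(O) = 4 + O (Q(O) = (0 + O) + 4 = O + 4 = 4 + O)
f(-95, 71)*Q(w(C(4, 4))) = (71 + 2*(-95))*(4 + (2 - 4)) = (71 - 190)*(4 - 2) = -119*2 = -238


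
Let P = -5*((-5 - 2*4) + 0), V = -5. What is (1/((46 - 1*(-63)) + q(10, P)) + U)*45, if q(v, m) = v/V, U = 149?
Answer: 717480/107 ≈ 6705.4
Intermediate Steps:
P = 65 (P = -5*((-5 - 8) + 0) = -5*(-13 + 0) = -5*(-13) = 65)
q(v, m) = -v/5 (q(v, m) = v/(-5) = v*(-⅕) = -v/5)
(1/((46 - 1*(-63)) + q(10, P)) + U)*45 = (1/((46 - 1*(-63)) - ⅕*10) + 149)*45 = (1/((46 + 63) - 2) + 149)*45 = (1/(109 - 2) + 149)*45 = (1/107 + 149)*45 = (15944/107)*45 = 717480/107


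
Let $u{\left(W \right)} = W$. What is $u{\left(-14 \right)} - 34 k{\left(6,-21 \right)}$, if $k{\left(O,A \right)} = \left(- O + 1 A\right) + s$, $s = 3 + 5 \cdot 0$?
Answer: $802$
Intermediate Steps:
$s = 3$ ($s = 3 + 0 = 3$)
$k{\left(O,A \right)} = 3 + A - O$ ($k{\left(O,A \right)} = \left(- O + 1 A\right) + 3 = \left(- O + A\right) + 3 = \left(A - O\right) + 3 = 3 + A - O$)
$u{\left(-14 \right)} - 34 k{\left(6,-21 \right)} = -14 - 34 \left(3 - 21 - 6\right) = -14 - -816 = -14 + 816 = 802$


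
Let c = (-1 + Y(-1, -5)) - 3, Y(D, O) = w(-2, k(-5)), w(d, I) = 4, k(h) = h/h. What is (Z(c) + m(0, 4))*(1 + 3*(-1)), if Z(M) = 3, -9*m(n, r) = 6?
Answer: -14/3 ≈ -4.6667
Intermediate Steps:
m(n, r) = -⅔ (m(n, r) = -⅑*6 = -⅔)
k(h) = 1
Y(D, O) = 4
c = 0 (c = (-1 + 4) - 3 = 3 - 3 = 0)
(Z(c) + m(0, 4))*(1 + 3*(-1)) = (3 - ⅔)*(1 + 3*(-1)) = 7*(1 - 3)/3 = (7/3)*(-2) = -14/3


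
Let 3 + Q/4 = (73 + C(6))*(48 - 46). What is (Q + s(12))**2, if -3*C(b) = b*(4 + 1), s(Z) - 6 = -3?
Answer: 245025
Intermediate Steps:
s(Z) = 3 (s(Z) = 6 - 3 = 3)
C(b) = -5*b/3 (C(b) = -b*(4 + 1)/3 = -b*5/3 = -5*b/3)
Q = 492 (Q = -12 + 4*((73 - 5/3*6)*(48 - 46)) = -12 + 4*((73 - 10)*2) = -12 + 4*(63*2) = -12 + 4*126 = -12 + 504 = 492)
(Q + s(12))**2 = (492 + 3)**2 = 495**2 = 245025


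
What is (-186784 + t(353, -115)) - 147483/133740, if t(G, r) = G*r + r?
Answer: -3380577227/14860 ≈ -2.2750e+5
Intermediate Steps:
t(G, r) = r + G*r
(-186784 + t(353, -115)) - 147483/133740 = (-186784 - 115*(1 + 353)) - 147483/133740 = (-186784 - 115*354) - 147483/133740 = (-186784 - 40710) - 1*16387/14860 = -227494 - 16387/14860 = -3380577227/14860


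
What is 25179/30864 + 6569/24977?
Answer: 277213833/256963376 ≈ 1.0788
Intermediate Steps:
25179/30864 + 6569/24977 = 25179*(1/30864) + 6569*(1/24977) = 8393/10288 + 6569/24977 = 277213833/256963376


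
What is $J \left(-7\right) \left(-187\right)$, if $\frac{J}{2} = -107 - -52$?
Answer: $-143990$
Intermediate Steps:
$J = -110$ ($J = 2 \left(-107 - -52\right) = 2 \left(-107 + 52\right) = 2 \left(-55\right) = -110$)
$J \left(-7\right) \left(-187\right) = \left(-110\right) \left(-7\right) \left(-187\right) = 770 \left(-187\right) = -143990$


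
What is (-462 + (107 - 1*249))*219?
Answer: -132276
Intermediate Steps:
(-462 + (107 - 1*249))*219 = (-462 + (107 - 249))*219 = (-462 - 142)*219 = -604*219 = -132276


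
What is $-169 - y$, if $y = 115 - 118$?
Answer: $-166$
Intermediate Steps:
$y = -3$ ($y = 115 - 118 = -3$)
$-169 - y = -169 - -3 = -169 + 3 = -166$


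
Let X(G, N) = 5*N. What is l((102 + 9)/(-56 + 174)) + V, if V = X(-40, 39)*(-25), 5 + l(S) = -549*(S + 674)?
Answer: -44299847/118 ≈ -3.7542e+5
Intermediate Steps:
l(S) = -370031 - 549*S (l(S) = -5 - 549*(S + 674) = -5 - 549*(674 + S) = -5 + (-370026 - 549*S) = -370031 - 549*S)
V = -4875 (V = (5*39)*(-25) = 195*(-25) = -4875)
l((102 + 9)/(-56 + 174)) + V = (-370031 - 549*(102 + 9)/(-56 + 174)) - 4875 = (-370031 - 60939/118) - 4875 = -43724597/118 - 4875 = -44299847/118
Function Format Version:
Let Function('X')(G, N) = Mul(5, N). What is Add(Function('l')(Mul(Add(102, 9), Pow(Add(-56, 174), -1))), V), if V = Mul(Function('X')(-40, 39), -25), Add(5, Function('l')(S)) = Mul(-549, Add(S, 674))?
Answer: Rational(-44299847, 118) ≈ -3.7542e+5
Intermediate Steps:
Function('l')(S) = Add(-370031, Mul(-549, S)) (Function('l')(S) = Add(-5, Mul(-549, Add(S, 674))) = Add(-5, Mul(-549, Add(674, S))) = Add(-5, Add(-370026, Mul(-549, S))) = Add(-370031, Mul(-549, S)))
V = -4875 (V = Mul(Mul(5, 39), -25) = Mul(195, -25) = -4875)
Add(Function('l')(Mul(Add(102, 9), Pow(Add(-56, 174), -1))), V) = Add(Add(-370031, Mul(-549, Mul(Add(102, 9), Pow(Add(-56, 174), -1)))), -4875) = Add(Add(-370031, Mul(-549, Mul(111, Pow(118, -1)))), -4875) = Add(Add(-370031, Mul(-549, Mul(111, Rational(1, 118)))), -4875) = Add(Add(-370031, Mul(-549, Rational(111, 118))), -4875) = Add(Add(-370031, Rational(-60939, 118)), -4875) = Add(Rational(-43724597, 118), -4875) = Rational(-44299847, 118)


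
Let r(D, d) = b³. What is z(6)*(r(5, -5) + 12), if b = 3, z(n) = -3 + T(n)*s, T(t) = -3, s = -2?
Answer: 117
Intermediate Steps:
z(n) = 3 (z(n) = -3 - 3*(-2) = -3 + 6 = 3)
r(D, d) = 27 (r(D, d) = 3³ = 27)
z(6)*(r(5, -5) + 12) = 3*(27 + 12) = 3*39 = 117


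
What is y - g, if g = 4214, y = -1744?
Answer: -5958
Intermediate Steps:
y - g = -1744 - 1*4214 = -1744 - 4214 = -5958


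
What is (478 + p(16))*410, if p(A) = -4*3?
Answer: 191060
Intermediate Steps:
p(A) = -12
(478 + p(16))*410 = (478 - 12)*410 = 466*410 = 191060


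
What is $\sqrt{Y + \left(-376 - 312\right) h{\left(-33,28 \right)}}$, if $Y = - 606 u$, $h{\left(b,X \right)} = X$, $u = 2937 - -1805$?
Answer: $2 i \sqrt{723229} \approx 1700.9 i$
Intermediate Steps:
$u = 4742$ ($u = 2937 + 1805 = 4742$)
$Y = -2873652$ ($Y = \left(-606\right) 4742 = -2873652$)
$\sqrt{Y + \left(-376 - 312\right) h{\left(-33,28 \right)}} = \sqrt{-2873652 + \left(-376 - 312\right) 28} = \sqrt{-2873652 - 19264} = \sqrt{-2892916} = 2 i \sqrt{723229}$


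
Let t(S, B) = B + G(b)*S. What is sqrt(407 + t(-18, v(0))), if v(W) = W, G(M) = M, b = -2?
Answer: sqrt(443) ≈ 21.048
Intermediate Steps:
t(S, B) = B - 2*S
sqrt(407 + t(-18, v(0))) = sqrt(407 + (0 - 2*(-18))) = sqrt(407 + (0 + 36)) = sqrt(407 + 36) = sqrt(443)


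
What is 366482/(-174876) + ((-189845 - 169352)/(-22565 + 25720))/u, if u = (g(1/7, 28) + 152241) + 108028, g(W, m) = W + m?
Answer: -4502608970553/2148083516800 ≈ -2.0961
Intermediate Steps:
u = 1822080/7 (u = ((1/7 + 28) + 152241) + 108028 = (197/7 + 152241) + 108028 = 1065884/7 + 108028 = 1822080/7 ≈ 2.6030e+5)
366482/(-174876) + ((-189845 - 169352)/(-22565 + 25720))/u = 366482/(-174876) + ((-189845 - 169352)/(-22565 + 25720))/(1822080/7) = 366482*(-1/174876) - 359197/3155*(7/1822080) = -183241/87438 - 359197*1/3155*(7/1822080) = -183241/87438 - 359197/3155*7/1822080 = -183241/87438 - 2514379/5748662400 = -4502608970553/2148083516800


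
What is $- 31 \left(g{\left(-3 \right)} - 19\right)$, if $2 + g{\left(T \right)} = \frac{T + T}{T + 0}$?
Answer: $589$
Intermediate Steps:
$g{\left(T \right)} = 0$ ($g{\left(T \right)} = -2 + \frac{T + T}{T + 0} = -2 + \frac{2 T}{T} = -2 + 2 = 0$)
$- 31 \left(g{\left(-3 \right)} - 19\right) = - 31 \left(0 - 19\right) = \left(-31\right) \left(-19\right) = 589$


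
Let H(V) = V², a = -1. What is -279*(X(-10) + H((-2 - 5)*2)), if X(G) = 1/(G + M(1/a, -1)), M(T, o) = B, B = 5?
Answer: -273141/5 ≈ -54628.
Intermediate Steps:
M(T, o) = 5
X(G) = 1/(5 + G) (X(G) = 1/(G + 5) = 1/(5 + G))
-279*(X(-10) + H((-2 - 5)*2)) = -279*(1/(5 - 10) + ((-2 - 5)*2)²) = -279*(1/(-5) + (-7*2)²) = -279*(-⅕ + (-14)²) = -279*(-⅕ + 196) = -279*979/5 = -273141/5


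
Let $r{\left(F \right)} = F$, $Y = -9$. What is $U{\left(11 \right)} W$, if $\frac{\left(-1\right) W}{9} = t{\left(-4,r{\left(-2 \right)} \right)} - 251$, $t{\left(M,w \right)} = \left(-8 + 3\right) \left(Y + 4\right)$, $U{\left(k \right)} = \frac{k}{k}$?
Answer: $2034$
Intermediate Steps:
$U{\left(k \right)} = 1$
$t{\left(M,w \right)} = 25$ ($t{\left(M,w \right)} = \left(-8 + 3\right) \left(-9 + 4\right) = \left(-5\right) \left(-5\right) = 25$)
$W = 2034$ ($W = - 9 \left(25 - 251\right) = \left(-9\right) \left(-226\right) = 2034$)
$U{\left(11 \right)} W = 1 \cdot 2034 = 2034$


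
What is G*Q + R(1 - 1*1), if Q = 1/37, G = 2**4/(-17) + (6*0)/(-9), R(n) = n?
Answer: -16/629 ≈ -0.025437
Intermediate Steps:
G = -16/17 (G = 16*(-1/17) + 0*(-1/9) = -16/17 + 0 = -16/17 ≈ -0.94118)
Q = 1/37 ≈ 0.027027
G*Q + R(1 - 1*1) = -16/17*1/37 + (1 - 1*1) = -16/629 + (1 - 1) = -16/629 + 0 = -16/629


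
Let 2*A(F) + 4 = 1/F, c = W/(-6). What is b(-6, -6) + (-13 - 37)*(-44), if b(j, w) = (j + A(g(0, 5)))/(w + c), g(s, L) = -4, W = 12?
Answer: 140865/64 ≈ 2201.0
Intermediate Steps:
c = -2 (c = 12/(-6) = 12*(-⅙) = -2)
A(F) = -2 + 1/(2*F) (A(F) = -2 + (1/F)/2 = -2 + 1/(2*F))
b(j, w) = (-17/8 + j)/(-2 + w) (b(j, w) = (j + (-2 + (½)/(-4)))/(w - 2) = (j + (-2 + (½)*(-¼)))/(-2 + w) = (j + (-2 - ⅛))/(-2 + w) = (j - 17/8)/(-2 + w) = (-17/8 + j)/(-2 + w))
b(-6, -6) + (-13 - 37)*(-44) = (-17/8 - 6)/(-2 - 6) + (-13 - 37)*(-44) = -65/8/(-8) - 50*(-44) = -⅛*(-65/8) + 2200 = 65/64 + 2200 = 140865/64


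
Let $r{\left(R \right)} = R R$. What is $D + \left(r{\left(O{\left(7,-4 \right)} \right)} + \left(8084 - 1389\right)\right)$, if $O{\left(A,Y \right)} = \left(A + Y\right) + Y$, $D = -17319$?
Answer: $-10623$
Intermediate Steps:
$O{\left(A,Y \right)} = A + 2 Y$
$r{\left(R \right)} = R^{2}$
$D + \left(r{\left(O{\left(7,-4 \right)} \right)} + \left(8084 - 1389\right)\right) = -17319 + \left(\left(7 + 2 \left(-4\right)\right)^{2} + \left(8084 - 1389\right)\right) = -17319 + \left(\left(7 - 8\right)^{2} + \left(8084 - 1389\right)\right) = -17319 + \left(\left(-1\right)^{2} + 6695\right) = -17319 + \left(1 + 6695\right) = -17319 + 6696 = -10623$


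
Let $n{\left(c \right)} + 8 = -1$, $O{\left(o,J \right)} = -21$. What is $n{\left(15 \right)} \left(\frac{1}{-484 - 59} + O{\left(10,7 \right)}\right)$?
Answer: $\frac{34212}{181} \approx 189.02$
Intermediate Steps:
$n{\left(c \right)} = -9$ ($n{\left(c \right)} = -8 - 1 = -9$)
$n{\left(15 \right)} \left(\frac{1}{-484 - 59} + O{\left(10,7 \right)}\right) = - 9 \left(\frac{1}{-484 - 59} - 21\right) = - 9 \left(\frac{1}{-543} - 21\right) = - 9 \left(- \frac{1}{543} - 21\right) = \left(-9\right) \left(- \frac{11404}{543}\right) = \frac{34212}{181}$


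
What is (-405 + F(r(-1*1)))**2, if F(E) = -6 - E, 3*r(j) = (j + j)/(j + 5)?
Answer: 6076225/36 ≈ 1.6878e+5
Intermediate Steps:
r(j) = 2*j/(3*(5 + j)) (r(j) = ((j + j)/(j + 5))/3 = ((2*j)/(5 + j))/3 = (2*j/(5 + j))/3 = 2*j/(3*(5 + j)))
(-405 + F(r(-1*1)))**2 = (-405 + (-6 - 2*(-1*1)/(3*(5 - 1*1))))**2 = (-405 + (-6 - 2*(-1)/(3*(5 - 1))))**2 = (-405 + (-6 - 2*(-1)/(3*4)))**2 = (-405 + (-6 - 1*(-1/6)))**2 = (-405 + (-6 + 1/6))**2 = (-405 - 35/6)**2 = (-2465/6)**2 = 6076225/36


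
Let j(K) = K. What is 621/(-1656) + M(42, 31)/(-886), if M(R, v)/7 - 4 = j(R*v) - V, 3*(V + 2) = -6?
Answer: -38009/3544 ≈ -10.725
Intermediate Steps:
V = -4 (V = -2 + (⅓)*(-6) = -2 - 2 = -4)
M(R, v) = 56 + 7*R*v (M(R, v) = 28 + 7*(R*v - 1*(-4)) = 28 + 7*(R*v + 4) = 28 + 7*(4 + R*v) = 28 + (28 + 7*R*v) = 56 + 7*R*v)
621/(-1656) + M(42, 31)/(-886) = 621/(-1656) + (56 + 7*42*31)/(-886) = 621*(-1/1656) + (56 + 9114)*(-1/886) = -3/8 + 9170*(-1/886) = -3/8 - 4585/443 = -38009/3544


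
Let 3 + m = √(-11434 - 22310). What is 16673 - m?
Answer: 16676 - 4*I*√2109 ≈ 16676.0 - 183.7*I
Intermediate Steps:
m = -3 + 4*I*√2109 (m = -3 + √(-11434 - 22310) = -3 + √(-33744) = -3 + 4*I*√2109 ≈ -3.0 + 183.7*I)
16673 - m = 16673 - (-3 + 4*I*√2109) = 16673 + (3 - 4*I*√2109) = 16676 - 4*I*√2109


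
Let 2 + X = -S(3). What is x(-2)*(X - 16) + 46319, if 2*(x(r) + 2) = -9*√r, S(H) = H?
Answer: 46361 + 189*I*√2/2 ≈ 46361.0 + 133.64*I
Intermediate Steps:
X = -5 (X = -2 - 1*3 = -2 - 3 = -5)
x(r) = -2 - 9*√r/2 (x(r) = -2 + (-9*√r)/2 = -2 - 9*√r/2)
x(-2)*(X - 16) + 46319 = (-2 - 9*I*√2/2)*(-5 - 16) + 46319 = (-2 - 9*I*√2/2)*(-21) + 46319 = (42 + 189*I*√2/2) + 46319 = 46361 + 189*I*√2/2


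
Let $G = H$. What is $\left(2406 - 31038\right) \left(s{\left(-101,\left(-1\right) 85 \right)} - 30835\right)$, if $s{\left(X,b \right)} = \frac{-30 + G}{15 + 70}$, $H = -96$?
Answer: $\frac{75047363832}{85} \approx 8.8291 \cdot 10^{8}$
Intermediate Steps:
$G = -96$
$s{\left(X,b \right)} = - \frac{126}{85}$ ($s{\left(X,b \right)} = \frac{-30 - 96}{15 + 70} = - \frac{126}{85}$)
$\left(2406 - 31038\right) \left(s{\left(-101,\left(-1\right) 85 \right)} - 30835\right) = \left(2406 - 31038\right) \left(- \frac{126}{85} - 30835\right) = \left(-28632\right) \left(- \frac{2621101}{85}\right) = \frac{75047363832}{85}$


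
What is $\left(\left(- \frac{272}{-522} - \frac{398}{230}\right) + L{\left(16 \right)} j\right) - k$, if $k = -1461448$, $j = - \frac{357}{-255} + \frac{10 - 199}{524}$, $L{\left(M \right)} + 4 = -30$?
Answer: $\frac{11492437375429}{7863930} \approx 1.4614 \cdot 10^{6}$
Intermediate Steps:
$L{\left(M \right)} = -34$ ($L{\left(M \right)} = -4 - 30 = -34$)
$j = \frac{2723}{2620}$ ($j = \left(-357\right) \left(- \frac{1}{255}\right) - \frac{189}{524} = \frac{7}{5} - \frac{189}{524} = \frac{2723}{2620} \approx 1.0393$)
$\left(\left(- \frac{272}{-522} - \frac{398}{230}\right) + L{\left(16 \right)} j\right) - k = \left(\left(- \frac{272}{-522} - \frac{398}{230}\right) - \frac{46291}{1310}\right) - -1461448 = \left(\left(\left(-272\right) \left(- \frac{1}{522}\right) - \frac{199}{115}\right) - \frac{46291}{1310}\right) + 1461448 = \left(\left(\frac{136}{261} - \frac{199}{115}\right) - \frac{46291}{1310}\right) + 1461448 = \left(- \frac{36299}{30015} - \frac{46291}{1310}\right) + 1461448 = - \frac{287395211}{7863930} + 1461448 = \frac{11492437375429}{7863930}$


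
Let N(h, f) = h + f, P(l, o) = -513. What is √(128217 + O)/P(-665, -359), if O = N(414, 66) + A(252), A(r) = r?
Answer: -√128949/513 ≈ -0.69999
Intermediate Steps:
N(h, f) = f + h
O = 732 (O = (66 + 414) + 252 = 480 + 252 = 732)
√(128217 + O)/P(-665, -359) = √(128217 + 732)/(-513) = √128949*(-1/513) = -√128949/513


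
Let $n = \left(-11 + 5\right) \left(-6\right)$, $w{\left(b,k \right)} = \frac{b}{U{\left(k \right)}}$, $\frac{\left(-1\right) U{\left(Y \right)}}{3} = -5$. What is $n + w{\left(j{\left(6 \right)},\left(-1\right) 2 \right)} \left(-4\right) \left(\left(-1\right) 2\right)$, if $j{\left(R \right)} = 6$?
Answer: $\frac{196}{5} \approx 39.2$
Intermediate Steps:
$U{\left(Y \right)} = 15$ ($U{\left(Y \right)} = \left(-3\right) \left(-5\right) = 15$)
$w{\left(b,k \right)} = \frac{b}{15}$
$n = 36$ ($n = \left(-6\right) \left(-6\right) = 36$)
$n + w{\left(j{\left(6 \right)},\left(-1\right) 2 \right)} \left(-4\right) \left(\left(-1\right) 2\right) = 36 + \frac{1}{15} \cdot 6 \left(-4\right) \left(\left(-1\right) 2\right) = 36 + \frac{2}{5} \left(-4\right) \left(-2\right) = 36 - - \frac{16}{5} = 36 + \frac{16}{5} = \frac{196}{5}$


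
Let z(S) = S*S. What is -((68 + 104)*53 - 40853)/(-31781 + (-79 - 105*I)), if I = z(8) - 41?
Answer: -10579/11425 ≈ -0.92595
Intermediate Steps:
z(S) = S²
I = 23 (I = 8² - 41 = 64 - 41 = 23)
-((68 + 104)*53 - 40853)/(-31781 + (-79 - 105*I)) = -((68 + 104)*53 - 40853)/(-31781 + (-79 - 105*23)) = -(172*53 - 40853)/(-31781 + (-79 - 2415)) = -(9116 - 40853)/(-31781 - 2494) = -(-31737)/(-34275) = -(-31737)*(-1)/34275 = -1*10579/11425 = -10579/11425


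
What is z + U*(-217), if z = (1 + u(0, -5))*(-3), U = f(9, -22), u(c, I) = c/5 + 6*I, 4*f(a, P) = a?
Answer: -1605/4 ≈ -401.25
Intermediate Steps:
f(a, P) = a/4
u(c, I) = 6*I + c/5 (u(c, I) = c/5 + 6*I = 6*I + c/5)
U = 9/4 (U = (¼)*9 = 9/4 ≈ 2.2500)
z = 87 (z = (1 + (6*(-5) + (⅕)*0))*(-3) = (1 + (-30 + 0))*(-3) = (1 - 30)*(-3) = -29*(-3) = 87)
z + U*(-217) = 87 + (9/4)*(-217) = 87 - 1953/4 = -1605/4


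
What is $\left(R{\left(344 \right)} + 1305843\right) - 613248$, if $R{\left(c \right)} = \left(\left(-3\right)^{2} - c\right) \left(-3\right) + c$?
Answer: $693944$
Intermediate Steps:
$R{\left(c \right)} = -27 + 4 c$ ($R{\left(c \right)} = \left(9 - c\right) \left(-3\right) + c = \left(-27 + 3 c\right) + c = -27 + 4 c$)
$\left(R{\left(344 \right)} + 1305843\right) - 613248 = \left(\left(-27 + 4 \cdot 344\right) + 1305843\right) - 613248 = \left(\left(-27 + 1376\right) + 1305843\right) - 613248 = \left(1349 + 1305843\right) - 613248 = 1307192 - 613248 = 693944$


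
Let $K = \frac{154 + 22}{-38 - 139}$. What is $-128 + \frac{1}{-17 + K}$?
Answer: $- \frac{407857}{3185} \approx -128.06$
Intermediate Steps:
$K = - \frac{176}{177}$ ($K = \frac{176}{-177} = 176 \left(- \frac{1}{177}\right) = - \frac{176}{177} \approx -0.99435$)
$-128 + \frac{1}{-17 + K} = -128 + \frac{1}{-17 - \frac{176}{177}} = -128 + \frac{1}{- \frac{3185}{177}} = -128 - \frac{177}{3185} = - \frac{407857}{3185}$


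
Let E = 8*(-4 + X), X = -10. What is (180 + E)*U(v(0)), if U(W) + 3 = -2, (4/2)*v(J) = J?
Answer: -340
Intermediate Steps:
v(J) = J/2
E = -112 (E = 8*(-4 - 10) = 8*(-14) = -112)
U(W) = -5 (U(W) = -3 - 2 = -5)
(180 + E)*U(v(0)) = (180 - 112)*(-5) = 68*(-5) = -340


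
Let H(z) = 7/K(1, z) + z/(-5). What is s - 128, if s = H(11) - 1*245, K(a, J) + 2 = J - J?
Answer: -3787/10 ≈ -378.70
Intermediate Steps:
K(a, J) = -2 (K(a, J) = -2 + (J - J) = -2 + 0 = -2)
H(z) = -7/2 - z/5 (H(z) = 7/(-2) + z/(-5) = 7*(-½) + z*(-⅕) = -7/2 - z/5)
s = -2507/10 (s = (-7/2 - ⅕*11) - 1*245 = (-7/2 - 11/5) - 245 = -57/10 - 245 = -2507/10 ≈ -250.70)
s - 128 = -2507/10 - 128 = -3787/10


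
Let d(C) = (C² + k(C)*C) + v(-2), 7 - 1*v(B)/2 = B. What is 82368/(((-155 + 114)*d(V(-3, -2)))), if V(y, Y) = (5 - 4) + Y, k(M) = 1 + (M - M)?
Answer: -4576/41 ≈ -111.61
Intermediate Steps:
k(M) = 1 (k(M) = 1 + 0 = 1)
v(B) = 14 - 2*B
V(y, Y) = 1 + Y
d(C) = 18 + C + C² (d(C) = (C² + 1*C) + (14 - 2*(-2)) = (C² + C) + (14 + 4) = (C + C²) + 18 = 18 + C + C²)
82368/(((-155 + 114)*d(V(-3, -2)))) = 82368/(((-155 + 114)*(18 + (1 - 2) + (1 - 2)²))) = 82368/((-41*(18 - 1 + (-1)²))) = 82368/((-41*(18 - 1 + 1))) = 82368/((-41*18)) = 82368/(-738) = 82368*(-1/738) = -4576/41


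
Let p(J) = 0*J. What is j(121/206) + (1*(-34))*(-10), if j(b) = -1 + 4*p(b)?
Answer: 339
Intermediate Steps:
p(J) = 0
j(b) = -1 (j(b) = -1 + 4*0 = -1 + 0 = -1)
j(121/206) + (1*(-34))*(-10) = -1 + (1*(-34))*(-10) = -1 - 34*(-10) = -1 + 340 = 339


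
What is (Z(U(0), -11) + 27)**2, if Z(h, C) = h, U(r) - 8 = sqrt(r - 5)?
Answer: (35 + I*sqrt(5))**2 ≈ 1220.0 + 156.52*I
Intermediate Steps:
U(r) = 8 + sqrt(-5 + r) (U(r) = 8 + sqrt(r - 5) = 8 + sqrt(-5 + r))
(Z(U(0), -11) + 27)**2 = ((8 + sqrt(-5 + 0)) + 27)**2 = ((8 + sqrt(-5)) + 27)**2 = ((8 + I*sqrt(5)) + 27)**2 = (35 + I*sqrt(5))**2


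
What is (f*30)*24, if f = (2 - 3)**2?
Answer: 720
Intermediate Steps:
f = 1 (f = (-1)**2 = 1)
(f*30)*24 = (1*30)*24 = 30*24 = 720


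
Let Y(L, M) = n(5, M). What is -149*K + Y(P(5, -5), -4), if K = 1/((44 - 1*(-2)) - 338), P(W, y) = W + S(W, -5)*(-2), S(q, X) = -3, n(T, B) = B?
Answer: -1019/292 ≈ -3.4897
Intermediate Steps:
P(W, y) = 6 + W (P(W, y) = W - 3*(-2) = W + 6 = 6 + W)
Y(L, M) = M
K = -1/292 (K = 1/((44 + 2) - 338) = 1/(46 - 338) = 1/(-292) = -1/292 ≈ -0.0034247)
-149*K + Y(P(5, -5), -4) = -149*(-1/292) - 4 = 149/292 - 4 = -1019/292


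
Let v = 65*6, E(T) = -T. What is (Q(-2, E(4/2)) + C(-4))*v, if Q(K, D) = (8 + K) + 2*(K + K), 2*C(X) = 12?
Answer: 1560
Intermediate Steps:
C(X) = 6 (C(X) = (½)*12 = 6)
Q(K, D) = 8 + 5*K (Q(K, D) = (8 + K) + 2*(2*K) = (8 + K) + 4*K = 8 + 5*K)
v = 390
(Q(-2, E(4/2)) + C(-4))*v = ((8 + 5*(-2)) + 6)*390 = ((8 - 10) + 6)*390 = (-2 + 6)*390 = 4*390 = 1560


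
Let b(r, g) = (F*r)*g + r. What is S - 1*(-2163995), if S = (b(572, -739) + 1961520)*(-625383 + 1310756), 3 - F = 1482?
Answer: 429829776518547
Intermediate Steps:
F = -1479 (F = 3 - 1*1482 = 3 - 1482 = -1479)
b(r, g) = r - 1479*g*r (b(r, g) = (-1479*r)*g + r = -1479*g*r + r = r - 1479*g*r)
S = 429829774354552 (S = (572*(1 - 1479*(-739)) + 1961520)*(-625383 + 1310756) = (572*(1 + 1092981) + 1961520)*685373 = (572*1092982 + 1961520)*685373 = (625185704 + 1961520)*685373 = 627147224*685373 = 429829774354552)
S - 1*(-2163995) = 429829774354552 - 1*(-2163995) = 429829774354552 + 2163995 = 429829776518547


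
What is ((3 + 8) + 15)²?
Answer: 676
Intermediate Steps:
((3 + 8) + 15)² = (11 + 15)² = 26² = 676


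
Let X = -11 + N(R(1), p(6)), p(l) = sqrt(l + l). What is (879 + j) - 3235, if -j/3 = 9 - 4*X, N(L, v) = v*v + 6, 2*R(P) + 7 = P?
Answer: -2299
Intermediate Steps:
R(P) = -7/2 + P/2
p(l) = sqrt(2)*sqrt(l) (p(l) = sqrt(2*l) = sqrt(2)*sqrt(l))
N(L, v) = 6 + v**2 (N(L, v) = v**2 + 6 = 6 + v**2)
X = 7 (X = -11 + (6 + (sqrt(2)*sqrt(6))**2) = -11 + (6 + (2*sqrt(3))**2) = -11 + (6 + 12) = -11 + 18 = 7)
j = 57 (j = -3*(9 - 4*7) = -3*(9 - 28) = -3*(-19) = 57)
(879 + j) - 3235 = (879 + 57) - 3235 = 936 - 3235 = -2299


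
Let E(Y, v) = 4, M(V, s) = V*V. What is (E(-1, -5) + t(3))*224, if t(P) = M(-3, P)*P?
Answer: 6944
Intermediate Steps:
M(V, s) = V²
t(P) = 9*P (t(P) = (-3)²*P = 9*P)
(E(-1, -5) + t(3))*224 = (4 + 9*3)*224 = (4 + 27)*224 = 31*224 = 6944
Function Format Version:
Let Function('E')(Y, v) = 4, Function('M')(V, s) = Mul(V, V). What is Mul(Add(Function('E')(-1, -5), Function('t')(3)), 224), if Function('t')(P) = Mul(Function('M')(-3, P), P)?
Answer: 6944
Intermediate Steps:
Function('M')(V, s) = Pow(V, 2)
Function('t')(P) = Mul(9, P) (Function('t')(P) = Mul(Pow(-3, 2), P) = Mul(9, P))
Mul(Add(Function('E')(-1, -5), Function('t')(3)), 224) = Mul(Add(4, Mul(9, 3)), 224) = Mul(Add(4, 27), 224) = Mul(31, 224) = 6944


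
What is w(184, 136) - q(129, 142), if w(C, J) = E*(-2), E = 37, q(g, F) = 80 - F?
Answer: -12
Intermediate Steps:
w(C, J) = -74 (w(C, J) = 37*(-2) = -74)
w(184, 136) - q(129, 142) = -74 - (80 - 1*142) = -74 - (80 - 142) = -74 - 1*(-62) = -74 + 62 = -12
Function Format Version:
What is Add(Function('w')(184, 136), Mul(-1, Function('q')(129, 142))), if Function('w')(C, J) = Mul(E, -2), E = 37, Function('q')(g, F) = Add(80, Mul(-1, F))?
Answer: -12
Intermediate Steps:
Function('w')(C, J) = -74 (Function('w')(C, J) = Mul(37, -2) = -74)
Add(Function('w')(184, 136), Mul(-1, Function('q')(129, 142))) = Add(-74, Mul(-1, Add(80, Mul(-1, 142)))) = Add(-74, Mul(-1, Add(80, -142))) = Add(-74, Mul(-1, -62)) = Add(-74, 62) = -12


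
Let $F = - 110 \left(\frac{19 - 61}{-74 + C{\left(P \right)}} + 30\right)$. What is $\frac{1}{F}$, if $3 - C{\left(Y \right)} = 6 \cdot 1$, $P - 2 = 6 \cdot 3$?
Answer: $- \frac{1}{3360} \approx -0.00029762$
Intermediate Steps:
$P = 20$ ($P = 2 + 6 \cdot 3 = 2 + 18 = 20$)
$C{\left(Y \right)} = -3$ ($C{\left(Y \right)} = 3 - 6 \cdot 1 = 3 - 6 = -3$)
$F = -3360$ ($F = - 110 \left(\frac{19 - 61}{-74 - 3} + 30\right) = - 110 \left(- \frac{42}{-77} + 30\right) = - 110 \left(\left(-42\right) \left(- \frac{1}{77}\right) + 30\right) = - 110 \left(\frac{6}{11} + 30\right) = \left(-110\right) \frac{336}{11} = -3360$)
$\frac{1}{F} = \frac{1}{-3360} = - \frac{1}{3360}$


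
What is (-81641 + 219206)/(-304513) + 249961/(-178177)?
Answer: -2141006234/1154408783 ≈ -1.8546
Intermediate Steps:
(-81641 + 219206)/(-304513) + 249961/(-178177) = 137565*(-1/304513) + 249961*(-1/178177) = -137565/304513 - 249961/178177 = -2141006234/1154408783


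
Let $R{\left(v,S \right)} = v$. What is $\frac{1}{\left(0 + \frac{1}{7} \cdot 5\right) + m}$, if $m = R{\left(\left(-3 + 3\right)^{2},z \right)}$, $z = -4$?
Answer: $\frac{7}{5} \approx 1.4$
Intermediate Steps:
$m = 0$ ($m = \left(-3 + 3\right)^{2} = 0^{2} = 0$)
$\frac{1}{\left(0 + \frac{1}{7} \cdot 5\right) + m} = \frac{1}{\left(0 + \frac{1}{7} \cdot 5\right) + 0} = \frac{1}{\left(0 + \frac{5}{7}\right) + 0} = \frac{1}{\frac{5}{7} + 0} = \frac{1}{\frac{5}{7}} = \frac{7}{5}$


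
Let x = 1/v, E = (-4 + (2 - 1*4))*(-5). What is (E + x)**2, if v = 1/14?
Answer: 1936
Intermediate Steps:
E = 30 (E = (-4 + (2 - 4))*(-5) = (-4 - 2)*(-5) = -6*(-5) = 30)
v = 1/14 ≈ 0.071429
x = 14 (x = 1/(1/14) = 14)
(E + x)**2 = (30 + 14)**2 = 44**2 = 1936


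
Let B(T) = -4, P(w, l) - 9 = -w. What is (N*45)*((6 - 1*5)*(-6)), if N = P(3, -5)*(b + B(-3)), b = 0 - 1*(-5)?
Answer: -1620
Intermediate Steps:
P(w, l) = 9 - w
b = 5 (b = 0 + 5 = 5)
N = 6 (N = (9 - 1*3)*(5 - 4) = (9 - 3)*1 = 6*1 = 6)
(N*45)*((6 - 1*5)*(-6)) = (6*45)*((6 - 1*5)*(-6)) = 270*((6 - 5)*(-6)) = 270*(1*(-6)) = 270*(-6) = -1620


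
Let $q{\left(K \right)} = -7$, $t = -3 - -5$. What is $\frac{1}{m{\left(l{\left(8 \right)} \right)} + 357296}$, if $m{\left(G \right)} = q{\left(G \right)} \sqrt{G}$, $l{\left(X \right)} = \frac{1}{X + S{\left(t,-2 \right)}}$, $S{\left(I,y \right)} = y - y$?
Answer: $\frac{2858368}{1021283452879} + \frac{14 \sqrt{2}}{1021283452879} \approx 2.7988 \cdot 10^{-6}$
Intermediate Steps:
$t = 2$ ($t = -3 + 5 = 2$)
$S{\left(I,y \right)} = 0$
$l{\left(X \right)} = \frac{1}{X}$ ($l{\left(X \right)} = \frac{1}{X + 0} = \frac{1}{X}$)
$m{\left(G \right)} = - 7 \sqrt{G}$
$\frac{1}{m{\left(l{\left(8 \right)} \right)} + 357296} = \frac{1}{- 7 \sqrt{\frac{1}{8}} + 357296} = \frac{1}{- \frac{7}{2 \sqrt{2}} + 357296} = \frac{1}{- 7 \frac{\sqrt{2}}{4} + 357296} = \frac{1}{- \frac{7 \sqrt{2}}{4} + 357296} = \frac{1}{357296 - \frac{7 \sqrt{2}}{4}}$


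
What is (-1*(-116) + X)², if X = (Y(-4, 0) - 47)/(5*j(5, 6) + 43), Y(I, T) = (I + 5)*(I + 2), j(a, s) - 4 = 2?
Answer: 70879561/5329 ≈ 13301.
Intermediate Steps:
j(a, s) = 6 (j(a, s) = 4 + 2 = 6)
Y(I, T) = (2 + I)*(5 + I) (Y(I, T) = (5 + I)*(2 + I) = (2 + I)*(5 + I))
X = -49/73 (X = ((10 + (-4)² + 7*(-4)) - 47)/(5*6 + 43) = ((10 + 16 - 28) - 47)/(30 + 43) = (-2 - 47)/73 = -49*1/73 = -49/73 ≈ -0.67123)
(-1*(-116) + X)² = (-1*(-116) - 49/73)² = (116 - 49/73)² = (8419/73)² = 70879561/5329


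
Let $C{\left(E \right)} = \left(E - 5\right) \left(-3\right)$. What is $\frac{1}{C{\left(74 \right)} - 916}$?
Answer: $- \frac{1}{1123} \approx -0.00089047$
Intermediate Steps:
$C{\left(E \right)} = 15 - 3 E$ ($C{\left(E \right)} = \left(-5 + E\right) \left(-3\right) = 15 - 3 E$)
$\frac{1}{C{\left(74 \right)} - 916} = \frac{1}{\left(15 - 222\right) - 916} = \frac{1}{-207 - 916} = \frac{1}{-1123} = - \frac{1}{1123}$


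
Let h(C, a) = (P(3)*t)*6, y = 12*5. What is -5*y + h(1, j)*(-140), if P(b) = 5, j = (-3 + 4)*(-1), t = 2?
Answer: -8700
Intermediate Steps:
y = 60
j = -1 (j = 1*(-1) = -1)
h(C, a) = 60 (h(C, a) = (5*2)*6 = 10*6 = 60)
-5*y + h(1, j)*(-140) = -5*60 + 60*(-140) = -300 - 8400 = -8700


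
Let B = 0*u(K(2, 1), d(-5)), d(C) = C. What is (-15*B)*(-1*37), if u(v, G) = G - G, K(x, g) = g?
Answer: 0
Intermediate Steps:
u(v, G) = 0
B = 0 (B = 0*0 = 0)
(-15*B)*(-1*37) = (-15*0)*(-1*37) = 0*(-37) = 0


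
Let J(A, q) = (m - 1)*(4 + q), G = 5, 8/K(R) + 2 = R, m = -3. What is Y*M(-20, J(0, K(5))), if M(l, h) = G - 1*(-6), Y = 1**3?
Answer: 11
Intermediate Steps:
K(R) = 8/(-2 + R)
J(A, q) = -16 - 4*q (J(A, q) = (-3 - 1)*(4 + q) = -4*(4 + q) = -16 - 4*q)
Y = 1
M(l, h) = 11 (M(l, h) = 5 - 1*(-6) = 5 + 6 = 11)
Y*M(-20, J(0, K(5))) = 1*11 = 11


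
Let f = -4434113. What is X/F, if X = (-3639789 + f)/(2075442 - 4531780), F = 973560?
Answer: 4036951/1195696211640 ≈ 3.3762e-6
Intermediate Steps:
X = 4036951/1228169 (X = (-3639789 - 4434113)/(2075442 - 4531780) = -8073902/(-2456338) = -8073902*(-1/2456338) = 4036951/1228169 ≈ 3.2870)
X/F = (4036951/1228169)/973560 = (4036951/1228169)*(1/973560) = 4036951/1195696211640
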